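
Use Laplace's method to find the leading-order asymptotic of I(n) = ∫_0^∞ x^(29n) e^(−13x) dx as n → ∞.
I(n) ~ (sqrt(2π·29n) / 13) · (29n/(13e))^(29n)

Write the integrand as exp(29n ln x − 13x) and set f(x) = 29n ln x − 13x. Then f'(x) = 29n/x − 13 = 0 at x* = 29n/13, and f''(x*) = −29n/x*^2 = −13^2/(29n). Laplace's method (interior maximum) gives
  I(n) ~ e^(f(x*)) · sqrt(2π / |f''(x*)|)
        = exp(29n ln(29n/13) − 29n) · sqrt(2π · 29n / 13^2)
        = (29n/13)^(29n) e^(−29n) · sqrt(2π·29n) / 13
        = (sqrt(2π·29n) / 13) · (29n/(13e))^(29n).
This matches Γ(29n+1)/13^(29n+1) with Stirling applied to Γ.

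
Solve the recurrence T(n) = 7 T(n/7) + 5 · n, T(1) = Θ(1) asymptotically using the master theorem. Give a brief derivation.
T(n) = Θ(n log n)

log_7 7 = 1, and f(n) = 5 · n = Θ(n^(log_7 7)). This is Case 2 of the master theorem: T(n) = Θ(f(n) · log n) = Θ(n log n).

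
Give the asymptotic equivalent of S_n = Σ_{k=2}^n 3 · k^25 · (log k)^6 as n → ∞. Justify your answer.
S_n ~ 3 · n^26 · (log n)^6 / 26

By integral comparison, S_n = ∫_1^n 3 · x^25 · (log x)^6 dx + O(n^25 · (log n)^6). For the integral, the leading term of ∫_1^n x^25 (log x)^6 dx is n^26/26 · (log n)^6 (by repeated integration by parts; each step lowers the log-exponent and produces a relatively O(1/log n) correction). Hence S_n ~ 3 · n^26 · (log n)^6 / 26.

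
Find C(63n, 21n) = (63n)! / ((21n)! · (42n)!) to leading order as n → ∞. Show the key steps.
C(63n, 21n) ~ (27/4)^(21n) · sqrt(3/(4π·21n))

Write N = 21n. Apply Stirling to each factorial:
  (3N)! ~ sqrt(2π·3N) · (3N/e)^(3N),
  N! ~ sqrt(2π N) · (N/e)^N,
  (2N)! ~ sqrt(2π·2N) · (2N/e)^(2N).
The exponential factors combine to (3N)^(3N) / (N^N · (2N)^(2N)) = 3^(3N)/2^(2N) = (3^3/2^2)^N = (27/4)^N.
The square-root prefactors combine to sqrt(2π·3N) / (sqrt(2π N)·sqrt(2π·2N)) = sqrt(3 / (2π·2·N)) = sqrt(3/(4π·21n)).
Substituting N = 21n: C(63n, 21n) ~ (27/4)^(21n) · sqrt(3/(4π·21n)).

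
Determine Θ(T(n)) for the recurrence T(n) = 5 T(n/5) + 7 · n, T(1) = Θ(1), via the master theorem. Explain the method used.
T(n) = Θ(n log n)

log_5 5 = 1, and f(n) = 7 · n = Θ(n^(log_5 5)). This is Case 2 of the master theorem: T(n) = Θ(f(n) · log n) = Θ(n log n).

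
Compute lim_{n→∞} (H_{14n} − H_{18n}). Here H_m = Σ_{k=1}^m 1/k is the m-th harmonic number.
lim = ln(14/18) = ln(7/9)

Euler-Maclaurin gives H_m = ln m + γ + 1/(2m) + O(1/m^2). The γ and O(1/m) terms cancel in the difference:
  H_{14n} − H_{18n} = ln(14n) − ln(18n) + O(1/n) = ln(14/18) + O(1/n).
Hence the limit is ln(14/18) = ln(7/9).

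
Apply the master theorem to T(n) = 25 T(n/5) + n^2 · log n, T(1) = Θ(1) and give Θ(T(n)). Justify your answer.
T(n) = Θ(n^2 · (log n)^2)

Here log_5 25 = 2 and f(n) = n^2 · log n = Θ(n^(log_5 25) · (log n)^1). This is the extended Case 2 of the master theorem (f matches the critical exponent up to log factors), giving T(n) = Θ(n^(log_5 25) · (log n)^(1+1)) = Θ(n^2 · (log n)^2).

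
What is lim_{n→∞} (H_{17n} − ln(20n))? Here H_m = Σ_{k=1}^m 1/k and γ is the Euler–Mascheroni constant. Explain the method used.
lim = ln(17/20) + γ

By Euler-Maclaurin, H_m = ln m + γ + O(1/m). So
  H_{17n} − ln(20n) = ln(17n) + γ − ln(20n) + O(1/n)
                       = ln(17/20) + γ + O(1/n).
Hence the limit is ln(17/20) + γ.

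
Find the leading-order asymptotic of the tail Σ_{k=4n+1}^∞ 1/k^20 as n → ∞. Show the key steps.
Σ_{k>4n} 1/k^20 ~ 1/(19 · (4n)^19)

Compare to the integral: ∫_{4n}^∞ x^(−20) dx = [−x^(−19)/19]_{4n}^∞ = 1/((20−1)·(4n)^19). Euler-Maclaurin then gives
  Σ_{k>4n} 1/k^20 = ∫_{4n}^∞ dx/x^20 − 1/(2·(4n)^20) + O(1/(4n)^21).
(Equivalently this is ζ(20) − Σ_{k≤4n} 1/k^20.)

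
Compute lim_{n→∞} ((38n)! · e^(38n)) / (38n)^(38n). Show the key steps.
lim = ∞

Stirling: (38n)! ~ sqrt(2π·38n) · (38n/e)^(38n). Hence
  (38n)! · e^(38n) / (38n)^(38n) ~ sqrt(2π·38n) = sqrt(2π·38) · sqrt(n) → ∞.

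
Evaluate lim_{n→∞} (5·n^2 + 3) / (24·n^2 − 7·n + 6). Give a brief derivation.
lim = 5/24

For large n the leading n^2 terms dominate both numerator and denominator. Dividing top and bottom by n^2, every other term tends to 0, leaving 5/24.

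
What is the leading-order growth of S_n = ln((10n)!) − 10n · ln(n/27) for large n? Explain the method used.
S_n ~ 10n · (ln 270 − 1) + O(ln n)

Stirling: ln((10n)!) = 10n ln(10n) − 10n + O(ln n).
  S_n = 10n ln(10n) − 10n − 10n ln(n/27) + O(ln n)
      = 10n ln(10n) − 10n ln n + 10n ln 27 − 10n + O(ln n)
      = 10n ln 10 + 10n ln 27 − 10n + O(ln n)
      = 10n (ln 270 − 1) + O(ln n).
Numerically ln(270) − 1 ≈ 4.5984.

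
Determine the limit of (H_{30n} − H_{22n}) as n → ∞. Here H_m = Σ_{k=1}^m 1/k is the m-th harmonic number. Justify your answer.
lim = ln(30/22) = ln(15/11)

Euler-Maclaurin gives H_m = ln m + γ + 1/(2m) + O(1/m^2). The γ and O(1/m) terms cancel in the difference:
  H_{30n} − H_{22n} = ln(30n) − ln(22n) + O(1/n) = ln(30/22) + O(1/n).
Hence the limit is ln(30/22) = ln(15/11).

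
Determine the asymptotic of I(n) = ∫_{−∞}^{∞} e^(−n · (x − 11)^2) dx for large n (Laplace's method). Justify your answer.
I(n) = sqrt(π/n)

Here φ(x) = (x − 11)^2 has its unique minimum at x* = 11 with φ(x*) = 0 and φ''(x*) = 2. Laplace's method gives
  I(n) ~ e^(−n φ(x*)) · sqrt(2π / (n · φ''(x*))) = sqrt(2π / (2n)) = sqrt(π/n).
This is exact: substituting u = (x − 11)·sqrt(n) gives I(n) = (1/sqrt(n)) ∫_{−∞}^{∞} e^(−u^2) du = sqrt(π/n).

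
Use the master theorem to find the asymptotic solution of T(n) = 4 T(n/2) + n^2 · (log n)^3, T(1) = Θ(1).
T(n) = Θ(n^2 · (log n)^4)

Here log_2 4 = 2 and f(n) = n^2 · (log n)^3 = Θ(n^(log_2 4) · (log n)^3). This is the extended Case 2 of the master theorem (f matches the critical exponent up to log factors), giving T(n) = Θ(n^(log_2 4) · (log n)^(3+1)) = Θ(n^2 · (log n)^4).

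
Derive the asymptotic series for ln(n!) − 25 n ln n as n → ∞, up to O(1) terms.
ln(n!) − 25 n ln n = −24 n ln n − n + (1/2) ln(2π n) + O(1/n)

Stirling: ln((n)!) = n ln(n) − n + (1/2) ln(2π·n) + O(1/n).
Here n ln(n) = n ln n.
Subtract 25n ln n: leading term is (1 − 25) n ln n = −24 n ln n. The next term is −n. Then the (1/2) ln(2π·n) correction.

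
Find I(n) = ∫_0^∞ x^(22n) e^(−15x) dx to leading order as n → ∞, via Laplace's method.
I(n) ~ (sqrt(2π·22n) / 15) · (22n/(15e))^(22n)

Write the integrand as exp(22n ln x − 15x) and set f(x) = 22n ln x − 15x. Then f'(x) = 22n/x − 15 = 0 at x* = 22n/15, and f''(x*) = −22n/x*^2 = −15^2/(22n). Laplace's method (interior maximum) gives
  I(n) ~ e^(f(x*)) · sqrt(2π / |f''(x*)|)
        = exp(22n ln(22n/15) − 22n) · sqrt(2π · 22n / 15^2)
        = (22n/15)^(22n) e^(−22n) · sqrt(2π·22n) / 15
        = (sqrt(2π·22n) / 15) · (22n/(15e))^(22n).
This matches Γ(22n+1)/15^(22n+1) with Stirling applied to Γ.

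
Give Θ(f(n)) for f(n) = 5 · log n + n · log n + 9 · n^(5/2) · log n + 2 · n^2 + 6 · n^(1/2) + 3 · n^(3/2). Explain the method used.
f(n) ∈ Θ(n^(5/2) · log n)

Compare the terms by growth order. For large n, n^a · (log n)^b dominates n^a' · (log n)^b' iff a > a', or (a = a' and b > b'). Ranking the 6 terms shows the dominant one is 9 · n^(5/2) · log n. Hence f(n) ∈ Θ(n^(5/2) · log n).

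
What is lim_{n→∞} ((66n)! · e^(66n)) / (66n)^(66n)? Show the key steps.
lim = ∞

Stirling: (66n)! ~ sqrt(2π·66n) · (66n/e)^(66n). Hence
  (66n)! · e^(66n) / (66n)^(66n) ~ sqrt(2π·66n) = sqrt(2π·66) · sqrt(n) → ∞.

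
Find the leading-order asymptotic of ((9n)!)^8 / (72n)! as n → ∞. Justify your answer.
((9n)!)^8/(72n)! ~ ((2π·9n)^(7/2) / sqrt(8)) · 8^(−8·9n)  →  0

Write N = 9n. Stirling: N! ~ sqrt(2π N)(N/e)^N and (8N)! ~ sqrt(2π·8N)·(8N/e)^(8N).
  (N!)^8/(8N)! ~ (2π N)^(8/2) (N/e)^(8N) / [sqrt(2π·8N) (8N/e)^(8N)]
     = (2π N)^(8/2) / sqrt(2π·8N) · (N/(8N))^(8N)
     = (2π N)^((8−1)/2) / sqrt(8) · 8^(−8N).
Since 8^8 > 1, the factor 8^(−8N) decays exponentially, so the ratio → 0. Substituting N = 9n gives the stated form.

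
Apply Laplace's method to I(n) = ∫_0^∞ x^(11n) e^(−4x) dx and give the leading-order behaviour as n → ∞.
I(n) ~ (sqrt(2π·11n) / 4) · (11n/(4e))^(11n)

Write the integrand as exp(11n ln x − 4x) and set f(x) = 11n ln x − 4x. Then f'(x) = 11n/x − 4 = 0 at x* = 11n/4, and f''(x*) = −11n/x*^2 = −4^2/(11n). Laplace's method (interior maximum) gives
  I(n) ~ e^(f(x*)) · sqrt(2π / |f''(x*)|)
        = exp(11n ln(11n/4) − 11n) · sqrt(2π · 11n / 4^2)
        = (11n/4)^(11n) e^(−11n) · sqrt(2π·11n) / 4
        = (sqrt(2π·11n) / 4) · (11n/(4e))^(11n).
This matches Γ(11n+1)/4^(11n+1) with Stirling applied to Γ.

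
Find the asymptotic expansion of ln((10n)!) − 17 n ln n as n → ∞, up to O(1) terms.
ln((10n)!) − 17 n ln n = −7 n ln n + 10(ln 10 − 1) n + (1/2) ln(2π·10n) + O(1/n)

Stirling: ln((10n)!) = 10n ln(10n) − 10n + (1/2) ln(2π·10n) + O(1/n).
Expand 10n ln(10n) = 10n (ln n + ln 10) = 10n ln n + 10n ln 10.
Subtract 17n ln n: leading term is (10 − 17) n ln n = −7 n ln n. The next term is 10n ln 10 − 10n = 10(ln 10 − 1) n. Then the (1/2) ln(2π·10n) correction.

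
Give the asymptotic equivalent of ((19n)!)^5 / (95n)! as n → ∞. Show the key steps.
((19n)!)^5/(95n)! ~ ((2π·19n)^(4/2) / sqrt(5)) · 5^(−5·19n)  →  0

Write N = 19n. Stirling: N! ~ sqrt(2π N)(N/e)^N and (5N)! ~ sqrt(2π·5N)·(5N/e)^(5N).
  (N!)^5/(5N)! ~ (2π N)^(5/2) (N/e)^(5N) / [sqrt(2π·5N) (5N/e)^(5N)]
     = (2π N)^(5/2) / sqrt(2π·5N) · (N/(5N))^(5N)
     = (2π N)^((5−1)/2) / sqrt(5) · 5^(−5N).
Since 5^5 > 1, the factor 5^(−5N) decays exponentially, so the ratio → 0. Substituting N = 19n gives the stated form.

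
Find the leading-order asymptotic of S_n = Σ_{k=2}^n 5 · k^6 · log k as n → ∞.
S_n ~ 5 · n^7 log n / 7 − 5 · n^7 / 49

By integral comparison, S_n = ∫_1^n 5 · x^6 · log x dx + O(n^6 · log n). For the integral, ∫ x^6 log x dx = n^7 log n / 7 − n^7/49 (integration by parts). Hence S_n ~ 5 · n^7 log n / 7 − 5 · n^7 / 49.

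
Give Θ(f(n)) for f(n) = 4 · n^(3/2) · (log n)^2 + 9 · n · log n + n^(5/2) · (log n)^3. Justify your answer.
f(n) ∈ Θ(n^(5/2) · (log n)^3)

Compare the terms by growth order. For large n, n^a · (log n)^b dominates n^a' · (log n)^b' iff a > a', or (a = a' and b > b'). Ranking the 3 terms shows the dominant one is n^(5/2) · (log n)^3. Hence f(n) ∈ Θ(n^(5/2) · (log n)^3).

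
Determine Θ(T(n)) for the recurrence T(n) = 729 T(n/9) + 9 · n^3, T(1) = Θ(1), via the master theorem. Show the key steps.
T(n) = Θ(n^3 log n)

log_9 729 = 3, and f(n) = 9 · n^3 = Θ(n^(log_9 729)). This is Case 2 of the master theorem: T(n) = Θ(f(n) · log n) = Θ(n^3 log n).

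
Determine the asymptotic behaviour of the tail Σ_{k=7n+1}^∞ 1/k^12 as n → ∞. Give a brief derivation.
Σ_{k>7n} 1/k^12 ~ 1/(11 · (7n)^11)

Compare to the integral: ∫_{7n}^∞ x^(−12) dx = [−x^(−11)/11]_{7n}^∞ = 1/((12−1)·(7n)^11). Euler-Maclaurin then gives
  Σ_{k>7n} 1/k^12 = ∫_{7n}^∞ dx/x^12 − 1/(2·(7n)^12) + O(1/(7n)^13).
(Equivalently this is ζ(12) − Σ_{k≤7n} 1/k^12.)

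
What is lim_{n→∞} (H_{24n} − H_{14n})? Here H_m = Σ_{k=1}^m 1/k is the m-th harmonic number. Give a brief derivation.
lim = ln(24/14) = ln(12/7)

Euler-Maclaurin gives H_m = ln m + γ + 1/(2m) + O(1/m^2). The γ and O(1/m) terms cancel in the difference:
  H_{24n} − H_{14n} = ln(24n) − ln(14n) + O(1/n) = ln(24/14) + O(1/n).
Hence the limit is ln(24/14) = ln(12/7).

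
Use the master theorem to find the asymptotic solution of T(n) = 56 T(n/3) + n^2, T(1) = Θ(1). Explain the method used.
T(n) = Θ(n^(log_3 56))

Master theorem: compare f(n) = n^2 to n^(log_3 56) where log_3 56 ≈ 3.664. Since 2 < log_3 56, we have f(n) = O(n^(log_3 56 − ε)) for some ε > 0 — Case 1. Hence T(n) = Θ(n^(log_3 56)).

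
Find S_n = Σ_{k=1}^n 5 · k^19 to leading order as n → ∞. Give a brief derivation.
S_n ~ n^20 / 4

By integral comparison (Euler-Maclaurin), Σ_{k=1}^n 5 · k^19 = 5 · ∫_0^n x^19 dx + O(n^19) = 5 · n^20/20 = n^20 / 4 + O(n^19). (Equivalently, Faulhaber's formula gives the same leading term.)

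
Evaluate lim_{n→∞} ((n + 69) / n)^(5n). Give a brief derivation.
lim = e^345

Rewrite as (1 + 69/n)^(5n). By the standard limit (1 + x/n)^n → e^x, we have (1 + 69/n)^n → e^69, and raising to the 5th power gives e^345.
More precisely, ln[(1 + 69/n)^(5n)] = 5n · ln(1 + 69/n) = 5n · (69/n + O(1/n^2)) = 345 + O(1/n) → 345.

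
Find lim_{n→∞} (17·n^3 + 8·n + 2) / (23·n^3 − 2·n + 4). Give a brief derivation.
lim = 17/23

For large n the leading n^3 terms dominate both numerator and denominator. Dividing top and bottom by n^3, every other term tends to 0, leaving 17/23.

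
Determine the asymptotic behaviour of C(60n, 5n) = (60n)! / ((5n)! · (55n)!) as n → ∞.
C(60n, 5n) ~ (8916100448256/285311670611)^(5n) · sqrt(6/(11π·5n))

Write N = 5n. Apply Stirling to each factorial:
  (12N)! ~ sqrt(2π·12N) · (12N/e)^(12N),
  N! ~ sqrt(2π N) · (N/e)^N,
  (11N)! ~ sqrt(2π·11N) · (11N/e)^(11N).
The exponential factors combine to (12N)^(12N) / (N^N · (11N)^(11N)) = 12^(12N)/11^(11N) = (12^12/11^11)^N = (8916100448256/285311670611)^N.
The square-root prefactors combine to sqrt(2π·12N) / (sqrt(2π N)·sqrt(2π·11N)) = sqrt(12 / (2π·11·N)) = sqrt(6/(11π·5n)).
Substituting N = 5n: C(60n, 5n) ~ (8916100448256/285311670611)^(5n) · sqrt(6/(11π·5n)).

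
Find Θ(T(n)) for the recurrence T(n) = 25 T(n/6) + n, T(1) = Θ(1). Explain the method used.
T(n) = Θ(n^(log_6 25))

Master theorem: compare f(n) = n to n^(log_6 25) where log_6 25 ≈ 1.796. Since 1 < log_6 25, we have f(n) = O(n^(log_6 25 − ε)) for some ε > 0 — Case 1. Hence T(n) = Θ(n^(log_6 25)).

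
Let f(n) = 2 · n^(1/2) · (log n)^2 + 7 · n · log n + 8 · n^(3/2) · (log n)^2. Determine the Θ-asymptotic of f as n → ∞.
f(n) ∈ Θ(n^(3/2) · (log n)^2)

Compare the terms by growth order. For large n, n^a · (log n)^b dominates n^a' · (log n)^b' iff a > a', or (a = a' and b > b'). Ranking the 3 terms shows the dominant one is 8 · n^(3/2) · (log n)^2. Hence f(n) ∈ Θ(n^(3/2) · (log n)^2).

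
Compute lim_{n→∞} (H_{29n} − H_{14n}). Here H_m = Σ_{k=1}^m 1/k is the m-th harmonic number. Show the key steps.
lim = ln(29/14)

Euler-Maclaurin gives H_m = ln m + γ + 1/(2m) + O(1/m^2). The γ and O(1/m) terms cancel in the difference:
  H_{29n} − H_{14n} = ln(29n) − ln(14n) + O(1/n) = ln(29/14) + O(1/n).
Hence the limit is ln(29/14).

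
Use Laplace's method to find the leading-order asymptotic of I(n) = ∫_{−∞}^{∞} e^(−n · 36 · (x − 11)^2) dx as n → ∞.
I(n) = sqrt(π/(36n))

Here φ(x) = 36 · (x − 11)^2 has its unique minimum at x* = 11 with φ(x*) = 0 and φ''(x*) = 72. Laplace's method gives
  I(n) ~ e^(−n φ(x*)) · sqrt(2π / (n · φ''(x*))) = sqrt(2π / (72n)) = sqrt(π/(36n)).
This is exact: substituting u = (x − 11)·sqrt(36n) gives I(n) = (1/sqrt(36n)) ∫_{−∞}^{∞} e^(−u^2) du = sqrt(π/(36n)).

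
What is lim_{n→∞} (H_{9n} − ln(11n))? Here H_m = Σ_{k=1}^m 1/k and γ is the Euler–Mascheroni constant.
lim = ln(9/11) + γ

By Euler-Maclaurin, H_m = ln m + γ + O(1/m). So
  H_{9n} − ln(11n) = ln(9n) + γ − ln(11n) + O(1/n)
                       = ln(9/11) + γ + O(1/n).
Hence the limit is ln(9/11) + γ.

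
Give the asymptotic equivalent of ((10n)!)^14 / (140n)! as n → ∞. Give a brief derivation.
((10n)!)^14/(140n)! ~ ((2π·10n)^(13/2) / sqrt(14)) · 14^(−14·10n)  →  0

Write N = 10n. Stirling: N! ~ sqrt(2π N)(N/e)^N and (14N)! ~ sqrt(2π·14N)·(14N/e)^(14N).
  (N!)^14/(14N)! ~ (2π N)^(14/2) (N/e)^(14N) / [sqrt(2π·14N) (14N/e)^(14N)]
     = (2π N)^(14/2) / sqrt(2π·14N) · (N/(14N))^(14N)
     = (2π N)^((14−1)/2) / sqrt(14) · 14^(−14N).
Since 14^14 > 1, the factor 14^(−14N) decays exponentially, so the ratio → 0. Substituting N = 10n gives the stated form.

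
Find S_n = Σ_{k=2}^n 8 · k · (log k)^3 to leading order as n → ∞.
S_n ~ 4 · n^2 · (log n)^3

By integral comparison, S_n = ∫_1^n 8 · x · (log x)^3 dx + O(n · (log n)^3). For the integral, the leading term of ∫_1^n x^1 (log x)^3 dx is n^2/2 · (log n)^3 (by repeated integration by parts; each step lowers the log-exponent and produces a relatively O(1/log n) correction). Hence S_n ~ 4 · n^2 · (log n)^3.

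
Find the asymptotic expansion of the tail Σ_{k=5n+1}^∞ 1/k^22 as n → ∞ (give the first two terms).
Σ_{k>5n} 1/k^22 = 1/(21 · (5n)^21) − 1/(2 · (5n)^22) + O(1/(5n)^23)

Compare to the integral: ∫_{5n}^∞ x^(−22) dx = [−x^(−21)/21]_{5n}^∞ = 1/((22−1)·(5n)^21). The Euler-Maclaurin correction adds −f(5n)/2 = −1/(2·(5n)^22). Euler-Maclaurin then gives
  Σ_{k>5n} 1/k^22 = ∫_{5n}^∞ dx/x^22 − 1/(2·(5n)^22) + O(1/(5n)^23).
(Equivalently this is ζ(22) − Σ_{k≤5n} 1/k^22.)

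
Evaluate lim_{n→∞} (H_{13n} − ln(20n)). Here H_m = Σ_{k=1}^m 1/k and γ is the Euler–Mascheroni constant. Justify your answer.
lim = ln(13/20) + γ

By Euler-Maclaurin, H_m = ln m + γ + O(1/m). So
  H_{13n} − ln(20n) = ln(13n) + γ − ln(20n) + O(1/n)
                       = ln(13/20) + γ + O(1/n).
Hence the limit is ln(13/20) + γ.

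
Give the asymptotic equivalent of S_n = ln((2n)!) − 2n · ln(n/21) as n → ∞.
S_n ~ 2n · (ln 42 − 1) + O(ln n)

Stirling: ln((2n)!) = 2n ln(2n) − 2n + O(ln n).
  S_n = 2n ln(2n) − 2n − 2n ln(n/21) + O(ln n)
      = 2n ln(2n) − 2n ln n + 2n ln 21 − 2n + O(ln n)
      = 2n ln 2 + 2n ln 21 − 2n + O(ln n)
      = 2n (ln 42 − 1) + O(ln n).
Numerically ln(42) − 1 ≈ 2.7377.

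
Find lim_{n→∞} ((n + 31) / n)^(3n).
lim = e^93

Rewrite as (1 + 31/n)^(3n). By the standard limit (1 + x/n)^n → e^x, we have (1 + 31/n)^n → e^31, and raising to the 3rd power gives e^93.
More precisely, ln[(1 + 31/n)^(3n)] = 3n · ln(1 + 31/n) = 3n · (31/n + O(1/n^2)) = 93 + O(1/n) → 93.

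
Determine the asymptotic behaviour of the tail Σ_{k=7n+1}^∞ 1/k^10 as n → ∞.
Σ_{k>7n} 1/k^10 ~ 1/(9 · (7n)^9)

Compare to the integral: ∫_{7n}^∞ x^(−10) dx = [−x^(−9)/9]_{7n}^∞ = 1/((10−1)·(7n)^9). Euler-Maclaurin then gives
  Σ_{k>7n} 1/k^10 = ∫_{7n}^∞ dx/x^10 − 1/(2·(7n)^10) + O(1/(7n)^11).
(Equivalently this is ζ(10) − Σ_{k≤7n} 1/k^10.)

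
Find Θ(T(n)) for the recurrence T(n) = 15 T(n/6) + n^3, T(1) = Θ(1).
T(n) = Θ(n^3)

log_6 15 ≈ 1.511. f(n) = n^3 dominates n^(log_6 15) since 3 > 1.511, and the regularity condition a·f(n/b) = 15·(n/6)^3 = (15/216)·n^3 ≤ c·f(n) holds with c = 15/216 ≈ 0.0694 < 1. So this is Case 3: T(n) = Θ(f(n)) = Θ(n^3).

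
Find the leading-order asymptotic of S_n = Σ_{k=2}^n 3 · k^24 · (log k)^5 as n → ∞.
S_n ~ 3 · n^25 · (log n)^5 / 25

By integral comparison, S_n = ∫_1^n 3 · x^24 · (log x)^5 dx + O(n^24 · (log n)^5). For the integral, the leading term of ∫_1^n x^24 (log x)^5 dx is n^25/25 · (log n)^5 (by repeated integration by parts; each step lowers the log-exponent and produces a relatively O(1/log n) correction). Hence S_n ~ 3 · n^25 · (log n)^5 / 25.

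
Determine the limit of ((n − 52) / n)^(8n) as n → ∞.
lim = e^(−416)

Rewrite as (1 − 52/n)^(8n). By the standard limit (1 + x/n)^n → e^x, we have (1 − 52/n)^n → e^(−52), and raising to the 8th power gives e^(−416).
More precisely, ln[(1 − 52/n)^(8n)] = 8n · ln(1 − 52/n) = 8n · (-52/n + O(1/n^2)) = -416 + O(1/n) → -416.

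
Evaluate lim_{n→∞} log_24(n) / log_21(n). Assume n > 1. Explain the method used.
lim = ln(21) / ln(24) = log_24(21)

Change of base: log_24(n) = ln n / ln 24 and log_21(n) = ln n / ln 21. The ratio is (ln n / ln 24) · (ln 21 / ln n) = ln 21 / ln 24, a constant independent of n. So the limit is ln 21 / ln 24 = log_24(21).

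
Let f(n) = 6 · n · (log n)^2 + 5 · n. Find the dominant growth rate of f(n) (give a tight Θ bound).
f(n) ∈ Θ(n · (log n)^2)

Compare the terms by growth order. For large n, n^a · (log n)^b dominates n^a' · (log n)^b' iff a > a', or (a = a' and b > b'). Ranking the 2 terms shows the dominant one is 6 · n · (log n)^2. Hence f(n) ∈ Θ(n · (log n)^2).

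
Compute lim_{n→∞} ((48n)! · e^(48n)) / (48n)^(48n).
lim = ∞

Stirling: (48n)! ~ sqrt(2π·48n) · (48n/e)^(48n). Hence
  (48n)! · e^(48n) / (48n)^(48n) ~ sqrt(2π·48n) = sqrt(2π·48) · sqrt(n) → ∞.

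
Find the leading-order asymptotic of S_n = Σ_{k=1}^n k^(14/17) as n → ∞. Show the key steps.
S_n ~ (17/31) · n^(31/17)

Integral comparison: Σ_{k=1}^n k^(14/17) = ∫_0^n x^(14/17) dx + O(n^(14/17)). The integral is n^(1 + 14/17) / (1 + 14/17) = n^((14+17)/17) / ((14+17)/17) = (17/31) · n^(31/17).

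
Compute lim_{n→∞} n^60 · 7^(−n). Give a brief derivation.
lim = 0

Exponentials with base > 1 dominate every fixed polynomial: for any fixed c, n^c / 7^n → 0 as n → ∞ (e.g. by the ratio test, or by writing 7^n = e^(n ln 7) and noting e^(n ln 7) / n^c → ∞). Hence n^60 · 7^(−n) = n^60 / 7^n → 0.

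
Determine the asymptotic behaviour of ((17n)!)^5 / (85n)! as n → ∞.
((17n)!)^5/(85n)! ~ ((2π·17n)^(4/2) / sqrt(5)) · 5^(−5·17n)  →  0

Write N = 17n. Stirling: N! ~ sqrt(2π N)(N/e)^N and (5N)! ~ sqrt(2π·5N)·(5N/e)^(5N).
  (N!)^5/(5N)! ~ (2π N)^(5/2) (N/e)^(5N) / [sqrt(2π·5N) (5N/e)^(5N)]
     = (2π N)^(5/2) / sqrt(2π·5N) · (N/(5N))^(5N)
     = (2π N)^((5−1)/2) / sqrt(5) · 5^(−5N).
Since 5^5 > 1, the factor 5^(−5N) decays exponentially, so the ratio → 0. Substituting N = 17n gives the stated form.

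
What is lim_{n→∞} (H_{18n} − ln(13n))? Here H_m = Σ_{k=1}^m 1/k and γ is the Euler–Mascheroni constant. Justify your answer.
lim = ln(18/13) + γ

By Euler-Maclaurin, H_m = ln m + γ + O(1/m). So
  H_{18n} − ln(13n) = ln(18n) + γ − ln(13n) + O(1/n)
                       = ln(18/13) + γ + O(1/n).
Hence the limit is ln(18/13) + γ.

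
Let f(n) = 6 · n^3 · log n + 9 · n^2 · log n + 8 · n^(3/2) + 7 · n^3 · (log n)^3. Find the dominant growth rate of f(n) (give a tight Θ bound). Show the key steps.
f(n) ∈ Θ(n^3 · (log n)^3)

Compare the terms by growth order. For large n, n^a · (log n)^b dominates n^a' · (log n)^b' iff a > a', or (a = a' and b > b'). Ranking the 4 terms shows the dominant one is 7 · n^3 · (log n)^3. Hence f(n) ∈ Θ(n^3 · (log n)^3).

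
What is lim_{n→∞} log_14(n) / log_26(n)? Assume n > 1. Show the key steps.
lim = ln(26) / ln(14) = log_14(26)

Change of base: log_14(n) = ln n / ln 14 and log_26(n) = ln n / ln 26. The ratio is (ln n / ln 14) · (ln 26 / ln n) = ln 26 / ln 14, a constant independent of n. So the limit is ln 26 / ln 14 = log_14(26).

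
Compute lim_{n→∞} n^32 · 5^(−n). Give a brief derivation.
lim = 0

Exponentials with base > 1 dominate every fixed polynomial: for any fixed c, n^c / 5^n → 0 as n → ∞ (e.g. by the ratio test, or by writing 5^n = e^(n ln 5) and noting e^(n ln 5) / n^c → ∞). Hence n^32 · 5^(−n) = n^32 / 5^n → 0.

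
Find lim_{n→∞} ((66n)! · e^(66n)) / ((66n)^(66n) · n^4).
lim = 0

Stirling: (66n)! ~ sqrt(2π·66n) · (66n/e)^(66n). Hence
  (66n)! · e^(66n) / (66n)^(66n) ~ sqrt(2π·66n).
Dividing by n^4: sqrt(2π·66n) / n^4 = sqrt(2π·66) · n^((1−8)/2), so the expression behaves like sqrt(2π·66) · n^((1−8)/2) → 0.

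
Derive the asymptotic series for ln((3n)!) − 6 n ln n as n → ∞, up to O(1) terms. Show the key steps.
ln((3n)!) − 6 n ln n = −3 n ln n + 3(ln 3 − 1) n + (1/2) ln(2π·3n) + O(1/n)

Stirling: ln((3n)!) = 3n ln(3n) − 3n + (1/2) ln(2π·3n) + O(1/n).
Expand 3n ln(3n) = 3n (ln n + ln 3) = 3n ln n + 3n ln 3.
Subtract 6n ln n: leading term is (3 − 6) n ln n = −3 n ln n. The next term is 3n ln 3 − 3n = 3(ln 3 − 1) n. Then the (1/2) ln(2π·3n) correction.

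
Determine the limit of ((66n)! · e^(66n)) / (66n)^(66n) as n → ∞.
lim = ∞

Stirling: (66n)! ~ sqrt(2π·66n) · (66n/e)^(66n). Hence
  (66n)! · e^(66n) / (66n)^(66n) ~ sqrt(2π·66n) = sqrt(2π·66) · sqrt(n) → ∞.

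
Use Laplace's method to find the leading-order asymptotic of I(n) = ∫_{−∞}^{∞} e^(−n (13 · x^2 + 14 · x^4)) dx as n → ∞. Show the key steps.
I(n) ~ sqrt(π/(13n))

φ(x) = 13 · x^2 + 14 · x^4 has its unique global minimum at x* = 0 (since φ'(x) = 26x + 56x^3 = 0 only at x = 0 for real x with both coefficients positive, and φ → ∞ as |x| → ∞). At x* = 0, φ(0) = 0 and φ''(0) = 26. Laplace's method then gives
  I(n) ~ sqrt(2π / (n · φ''(0))) · e^(−n φ(0)) = sqrt(2π / (26n)) = sqrt(π/(13n)).
The 14 · x^4 term contributes only at subleading order (an O(1/n) relative correction).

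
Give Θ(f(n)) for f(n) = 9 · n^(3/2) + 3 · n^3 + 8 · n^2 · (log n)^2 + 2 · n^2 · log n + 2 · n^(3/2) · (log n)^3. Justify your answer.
f(n) ∈ Θ(n^3)

Compare the terms by growth order. For large n, n^a · (log n)^b dominates n^a' · (log n)^b' iff a > a', or (a = a' and b > b'). Ranking the 5 terms shows the dominant one is 3 · n^3. Hence f(n) ∈ Θ(n^3).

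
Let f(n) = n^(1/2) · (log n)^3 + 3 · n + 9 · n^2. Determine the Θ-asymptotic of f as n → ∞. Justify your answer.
f(n) ∈ Θ(n^2)

Compare the terms by growth order. For large n, n^a · (log n)^b dominates n^a' · (log n)^b' iff a > a', or (a = a' and b > b'). Ranking the 3 terms shows the dominant one is 9 · n^2. Hence f(n) ∈ Θ(n^2).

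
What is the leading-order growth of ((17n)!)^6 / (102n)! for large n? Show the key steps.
((17n)!)^6/(102n)! ~ ((2π·17n)^(5/2) / sqrt(6)) · 6^(−6·17n)  →  0

Write N = 17n. Stirling: N! ~ sqrt(2π N)(N/e)^N and (6N)! ~ sqrt(2π·6N)·(6N/e)^(6N).
  (N!)^6/(6N)! ~ (2π N)^(6/2) (N/e)^(6N) / [sqrt(2π·6N) (6N/e)^(6N)]
     = (2π N)^(6/2) / sqrt(2π·6N) · (N/(6N))^(6N)
     = (2π N)^((6−1)/2) / sqrt(6) · 6^(−6N).
Since 6^6 > 1, the factor 6^(−6N) decays exponentially, so the ratio → 0. Substituting N = 17n gives the stated form.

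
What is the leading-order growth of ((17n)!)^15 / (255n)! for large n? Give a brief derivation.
((17n)!)^15/(255n)! ~ ((2π·17n)^(14/2) / sqrt(15)) · 15^(−15·17n)  →  0

Write N = 17n. Stirling: N! ~ sqrt(2π N)(N/e)^N and (15N)! ~ sqrt(2π·15N)·(15N/e)^(15N).
  (N!)^15/(15N)! ~ (2π N)^(15/2) (N/e)^(15N) / [sqrt(2π·15N) (15N/e)^(15N)]
     = (2π N)^(15/2) / sqrt(2π·15N) · (N/(15N))^(15N)
     = (2π N)^((15−1)/2) / sqrt(15) · 15^(−15N).
Since 15^15 > 1, the factor 15^(−15N) decays exponentially, so the ratio → 0. Substituting N = 17n gives the stated form.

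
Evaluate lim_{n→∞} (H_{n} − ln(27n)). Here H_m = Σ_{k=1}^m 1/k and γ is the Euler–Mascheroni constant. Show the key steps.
lim = −ln 27 + γ

By Euler-Maclaurin, H_m = ln m + γ + O(1/m). So
  H_{n} − ln(27n) = ln(n) + γ − ln(27n) + O(1/n)
                       = ln(1/27) + γ + O(1/n).
Hence the limit is ln(1/27) + γ.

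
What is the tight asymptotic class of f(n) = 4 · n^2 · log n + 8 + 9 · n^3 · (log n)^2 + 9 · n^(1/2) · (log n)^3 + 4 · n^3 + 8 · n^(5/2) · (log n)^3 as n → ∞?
f(n) ∈ Θ(n^3 · (log n)^2)

Compare the terms by growth order. For large n, n^a · (log n)^b dominates n^a' · (log n)^b' iff a > a', or (a = a' and b > b'). Ranking the 6 terms shows the dominant one is 9 · n^3 · (log n)^2. Hence f(n) ∈ Θ(n^3 · (log n)^2).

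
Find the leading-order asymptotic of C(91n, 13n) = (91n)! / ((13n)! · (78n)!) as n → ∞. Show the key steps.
C(91n, 13n) ~ (823543/46656)^(13n) · sqrt(7/(12π·13n))

Write N = 13n. Apply Stirling to each factorial:
  (7N)! ~ sqrt(2π·7N) · (7N/e)^(7N),
  N! ~ sqrt(2π N) · (N/e)^N,
  (6N)! ~ sqrt(2π·6N) · (6N/e)^(6N).
The exponential factors combine to (7N)^(7N) / (N^N · (6N)^(6N)) = 7^(7N)/6^(6N) = (7^7/6^6)^N = (823543/46656)^N.
The square-root prefactors combine to sqrt(2π·7N) / (sqrt(2π N)·sqrt(2π·6N)) = sqrt(7 / (2π·6·N)) = sqrt(7/(12π·13n)).
Substituting N = 13n: C(91n, 13n) ~ (823543/46656)^(13n) · sqrt(7/(12π·13n)).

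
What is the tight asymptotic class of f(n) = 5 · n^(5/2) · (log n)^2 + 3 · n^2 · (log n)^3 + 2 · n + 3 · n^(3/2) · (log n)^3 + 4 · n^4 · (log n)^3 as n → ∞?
f(n) ∈ Θ(n^4 · (log n)^3)

Compare the terms by growth order. For large n, n^a · (log n)^b dominates n^a' · (log n)^b' iff a > a', or (a = a' and b > b'). Ranking the 5 terms shows the dominant one is 4 · n^4 · (log n)^3. Hence f(n) ∈ Θ(n^4 · (log n)^3).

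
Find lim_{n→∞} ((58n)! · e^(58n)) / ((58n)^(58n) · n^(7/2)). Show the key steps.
lim = 0

Stirling: (58n)! ~ sqrt(2π·58n) · (58n/e)^(58n). Hence
  (58n)! · e^(58n) / (58n)^(58n) ~ sqrt(2π·58n).
Dividing by n^(7/2): sqrt(2π·58n) / n^(7/2) = sqrt(2π·58) · n^((1−7)/2), so the expression behaves like sqrt(2π·58) · n^((1−7)/2) → 0.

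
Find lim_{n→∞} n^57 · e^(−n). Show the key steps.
lim = 0

Exponentials with base > 1 dominate every fixed polynomial: for any fixed c, n^c / e^n → 0 as n → ∞ (e.g. by the ratio test, or since e^n grows faster than any power of n). Hence n^57 · e^(−n) = n^57 / e^n → 0.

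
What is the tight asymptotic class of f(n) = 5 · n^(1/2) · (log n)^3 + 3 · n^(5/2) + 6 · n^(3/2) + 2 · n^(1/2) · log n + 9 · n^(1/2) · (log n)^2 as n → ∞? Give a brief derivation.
f(n) ∈ Θ(n^(5/2))

Compare the terms by growth order. For large n, n^a · (log n)^b dominates n^a' · (log n)^b' iff a > a', or (a = a' and b > b'). Ranking the 5 terms shows the dominant one is 3 · n^(5/2). Hence f(n) ∈ Θ(n^(5/2)).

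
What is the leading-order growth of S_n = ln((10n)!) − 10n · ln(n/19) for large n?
S_n ~ 10n · (ln 190 − 1) + O(ln n)

Stirling: ln((10n)!) = 10n ln(10n) − 10n + O(ln n).
  S_n = 10n ln(10n) − 10n − 10n ln(n/19) + O(ln n)
      = 10n ln(10n) − 10n ln n + 10n ln 19 − 10n + O(ln n)
      = 10n ln 10 + 10n ln 19 − 10n + O(ln n)
      = 10n (ln 190 − 1) + O(ln n).
Numerically ln(190) − 1 ≈ 4.2470.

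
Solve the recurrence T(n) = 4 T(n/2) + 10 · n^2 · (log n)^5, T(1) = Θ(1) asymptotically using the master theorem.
T(n) = Θ(n^2 · (log n)^6)

Here log_2 4 = 2 and f(n) = 10 · n^2 · (log n)^5 = Θ(n^(log_2 4) · (log n)^5). This is the extended Case 2 of the master theorem (f matches the critical exponent up to log factors), giving T(n) = Θ(n^(log_2 4) · (log n)^(5+1)) = Θ(n^2 · (log n)^6).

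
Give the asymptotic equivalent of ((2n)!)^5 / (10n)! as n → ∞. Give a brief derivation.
((2n)!)^5/(10n)! ~ ((2π·2n)^(4/2) / sqrt(5)) · 5^(−5·2n)  →  0

Write N = 2n. Stirling: N! ~ sqrt(2π N)(N/e)^N and (5N)! ~ sqrt(2π·5N)·(5N/e)^(5N).
  (N!)^5/(5N)! ~ (2π N)^(5/2) (N/e)^(5N) / [sqrt(2π·5N) (5N/e)^(5N)]
     = (2π N)^(5/2) / sqrt(2π·5N) · (N/(5N))^(5N)
     = (2π N)^((5−1)/2) / sqrt(5) · 5^(−5N).
Since 5^5 > 1, the factor 5^(−5N) decays exponentially, so the ratio → 0. Substituting N = 2n gives the stated form.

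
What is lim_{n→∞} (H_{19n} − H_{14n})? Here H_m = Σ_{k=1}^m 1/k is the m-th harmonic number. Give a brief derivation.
lim = ln(19/14)

Euler-Maclaurin gives H_m = ln m + γ + 1/(2m) + O(1/m^2). The γ and O(1/m) terms cancel in the difference:
  H_{19n} − H_{14n} = ln(19n) − ln(14n) + O(1/n) = ln(19/14) + O(1/n).
Hence the limit is ln(19/14).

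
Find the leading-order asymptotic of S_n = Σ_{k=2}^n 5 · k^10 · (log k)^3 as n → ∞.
S_n ~ 5 · n^11 · (log n)^3 / 11

By integral comparison, S_n = ∫_1^n 5 · x^10 · (log x)^3 dx + O(n^10 · (log n)^3). For the integral, the leading term of ∫_1^n x^10 (log x)^3 dx is n^11/11 · (log n)^3 (by repeated integration by parts; each step lowers the log-exponent and produces a relatively O(1/log n) correction). Hence S_n ~ 5 · n^11 · (log n)^3 / 11.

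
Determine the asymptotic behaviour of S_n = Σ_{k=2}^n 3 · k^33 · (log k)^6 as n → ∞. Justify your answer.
S_n ~ 3 · n^34 · (log n)^6 / 34

By integral comparison, S_n = ∫_1^n 3 · x^33 · (log x)^6 dx + O(n^33 · (log n)^6). For the integral, the leading term of ∫_1^n x^33 (log x)^6 dx is n^34/34 · (log n)^6 (by repeated integration by parts; each step lowers the log-exponent and produces a relatively O(1/log n) correction). Hence S_n ~ 3 · n^34 · (log n)^6 / 34.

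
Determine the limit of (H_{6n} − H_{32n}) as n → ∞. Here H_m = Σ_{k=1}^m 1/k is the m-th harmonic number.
lim = ln(6/32) = ln(3/16)

Euler-Maclaurin gives H_m = ln m + γ + 1/(2m) + O(1/m^2). The γ and O(1/m) terms cancel in the difference:
  H_{6n} − H_{32n} = ln(6n) − ln(32n) + O(1/n) = ln(6/32) + O(1/n).
Hence the limit is ln(6/32) = ln(3/16).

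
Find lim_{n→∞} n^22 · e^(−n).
lim = 0

Exponentials with base > 1 dominate every fixed polynomial: for any fixed c, n^c / e^n → 0 as n → ∞ (e.g. by the ratio test, or since e^n grows faster than any power of n). Hence n^22 · e^(−n) = n^22 / e^n → 0.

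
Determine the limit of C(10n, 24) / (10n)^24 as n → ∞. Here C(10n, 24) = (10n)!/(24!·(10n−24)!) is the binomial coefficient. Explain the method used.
lim = 1/24! = 1/620448401733239439360000

With N = 10n → ∞: C(N, 24) / N^24 = [N(N−1)…(N−23)] / (24! · N^24) = (1/24!) · 1 · (1 − 1/(10n)) · … · (1 − 23/(10n)). Each factor → 1 as N → ∞, so the limit is 1/24! = 1/620448401733239439360000.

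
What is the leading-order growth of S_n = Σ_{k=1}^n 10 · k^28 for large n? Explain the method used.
S_n ~ 10 · n^29 / 29

By integral comparison (Euler-Maclaurin), Σ_{k=1}^n 10 · k^28 = 10 · ∫_0^n x^28 dx + O(n^28) = 10 · n^29/29 + O(n^28). (Equivalently, Faulhaber's formula gives the same leading term.)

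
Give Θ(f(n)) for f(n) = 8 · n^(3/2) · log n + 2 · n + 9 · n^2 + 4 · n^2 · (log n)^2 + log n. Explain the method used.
f(n) ∈ Θ(n^2 · (log n)^2)

Compare the terms by growth order. For large n, n^a · (log n)^b dominates n^a' · (log n)^b' iff a > a', or (a = a' and b > b'). Ranking the 5 terms shows the dominant one is 4 · n^2 · (log n)^2. Hence f(n) ∈ Θ(n^2 · (log n)^2).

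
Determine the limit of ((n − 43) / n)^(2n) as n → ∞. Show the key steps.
lim = e^(−86)

Rewrite as (1 − 43/n)^(2n). By the standard limit (1 + x/n)^n → e^x, we have (1 − 43/n)^n → e^(−43), and raising to the 2nd power gives e^(−86).
More precisely, ln[(1 − 43/n)^(2n)] = 2n · ln(1 − 43/n) = 2n · (-43/n + O(1/n^2)) = -86 + O(1/n) → -86.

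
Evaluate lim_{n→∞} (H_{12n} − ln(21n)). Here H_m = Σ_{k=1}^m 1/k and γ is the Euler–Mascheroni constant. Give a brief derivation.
lim = ln(4/7) + γ

By Euler-Maclaurin, H_m = ln m + γ + O(1/m). So
  H_{12n} − ln(21n) = ln(12n) + γ − ln(21n) + O(1/n)
                       = ln(12/21) + γ + O(1/n).
Hence the limit is ln(12/21) + γ (= ln(4/7)).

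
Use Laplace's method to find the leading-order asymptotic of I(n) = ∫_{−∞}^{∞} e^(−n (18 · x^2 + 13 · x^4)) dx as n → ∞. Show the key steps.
I(n) ~ sqrt(π/(18n))

φ(x) = 18 · x^2 + 13 · x^4 has its unique global minimum at x* = 0 (since φ'(x) = 36x + 52x^3 = 0 only at x = 0 for real x with both coefficients positive, and φ → ∞ as |x| → ∞). At x* = 0, φ(0) = 0 and φ''(0) = 36. Laplace's method then gives
  I(n) ~ sqrt(2π / (n · φ''(0))) · e^(−n φ(0)) = sqrt(2π / (36n)) = sqrt(π/(18n)).
The 13 · x^4 term contributes only at subleading order (an O(1/n) relative correction).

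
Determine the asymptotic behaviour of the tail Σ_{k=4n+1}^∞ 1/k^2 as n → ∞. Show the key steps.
Σ_{k>4n} 1/k^2 ~ 1/(1 · (4n))

Compare to the integral: ∫_{4n}^∞ x^(−2) dx = [−x^(−1)/1]_{4n}^∞ = 1/((2−1)·(4n)). Euler-Maclaurin then gives
  Σ_{k>4n} 1/k^2 = ∫_{4n}^∞ dx/x^2 − 1/(2·(4n)^2) + O(1/(4n)^3).
(Equivalently this is ζ(2) − Σ_{k≤4n} 1/k^2.)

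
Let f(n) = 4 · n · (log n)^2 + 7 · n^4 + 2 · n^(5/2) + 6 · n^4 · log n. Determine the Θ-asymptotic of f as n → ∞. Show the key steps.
f(n) ∈ Θ(n^4 · log n)

Compare the terms by growth order. For large n, n^a · (log n)^b dominates n^a' · (log n)^b' iff a > a', or (a = a' and b > b'). Ranking the 4 terms shows the dominant one is 6 · n^4 · log n. Hence f(n) ∈ Θ(n^4 · log n).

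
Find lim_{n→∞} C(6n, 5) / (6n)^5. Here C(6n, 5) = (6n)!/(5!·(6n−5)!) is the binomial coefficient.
lim = 1/5! = 1/120

With N = 6n → ∞: C(N, 5) / N^5 = [N(N−1)…(N−4)] / (5! · N^5) = (1/5!) · 1 · (1 − 1/(6n)) · (1 − 2/(6n)) · (1 − 3/(6n)) · (1 − 4/(6n)). Each factor → 1 as N → ∞, so the limit is 1/5! = 1/120.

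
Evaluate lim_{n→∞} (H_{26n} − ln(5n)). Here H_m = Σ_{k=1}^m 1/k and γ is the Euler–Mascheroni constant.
lim = ln(26/5) + γ

By Euler-Maclaurin, H_m = ln m + γ + O(1/m). So
  H_{26n} − ln(5n) = ln(26n) + γ − ln(5n) + O(1/n)
                       = ln(26/5) + γ + O(1/n).
Hence the limit is ln(26/5) + γ.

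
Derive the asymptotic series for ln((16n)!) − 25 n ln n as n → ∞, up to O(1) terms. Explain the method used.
ln((16n)!) − 25 n ln n = −9 n ln n + 16(ln 16 − 1) n + (1/2) ln(2π·16n) + O(1/n)

Stirling: ln((16n)!) = 16n ln(16n) − 16n + (1/2) ln(2π·16n) + O(1/n).
Expand 16n ln(16n) = 16n (ln n + ln 16) = 16n ln n + 16n ln 16.
Subtract 25n ln n: leading term is (16 − 25) n ln n = −9 n ln n. The next term is 16n ln 16 − 16n = 16(ln 16 − 1) n. Then the (1/2) ln(2π·16n) correction.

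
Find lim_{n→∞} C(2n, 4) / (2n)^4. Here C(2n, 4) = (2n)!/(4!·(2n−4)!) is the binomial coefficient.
lim = 1/4! = 1/24

With N = 2n → ∞: C(N, 4) / N^4 = [N(N−1)…(N−3)] / (4! · N^4) = (1/4!) · 1 · (1 − 1/(2n)) · (1 − 2/(2n)) · (1 − 3/(2n)). Each factor → 1 as N → ∞, so the limit is 1/4! = 1/24.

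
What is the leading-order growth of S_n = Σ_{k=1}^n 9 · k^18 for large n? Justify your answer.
S_n ~ 9 · n^19 / 19

By integral comparison (Euler-Maclaurin), Σ_{k=1}^n 9 · k^18 = 9 · ∫_0^n x^18 dx + O(n^18) = 9 · n^19/19 + O(n^18). (Equivalently, Faulhaber's formula gives the same leading term.)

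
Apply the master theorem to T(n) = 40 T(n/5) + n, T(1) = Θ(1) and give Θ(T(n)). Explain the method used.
T(n) = Θ(n^(log_5 40))

Master theorem: compare f(n) = n to n^(log_5 40) where log_5 40 ≈ 2.292. Since 1 < log_5 40, we have f(n) = O(n^(log_5 40 − ε)) for some ε > 0 — Case 1. Hence T(n) = Θ(n^(log_5 40)).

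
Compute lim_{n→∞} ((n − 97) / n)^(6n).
lim = e^(−582)

Rewrite as (1 − 97/n)^(6n). By the standard limit (1 + x/n)^n → e^x, we have (1 − 97/n)^n → e^(−97), and raising to the 6th power gives e^(−582).
More precisely, ln[(1 − 97/n)^(6n)] = 6n · ln(1 − 97/n) = 6n · (-97/n + O(1/n^2)) = -582 + O(1/n) → -582.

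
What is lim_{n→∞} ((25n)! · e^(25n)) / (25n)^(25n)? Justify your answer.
lim = ∞

Stirling: (25n)! ~ sqrt(2π·25n) · (25n/e)^(25n). Hence
  (25n)! · e^(25n) / (25n)^(25n) ~ sqrt(2π·25n) = sqrt(2π·25) · sqrt(n) → ∞.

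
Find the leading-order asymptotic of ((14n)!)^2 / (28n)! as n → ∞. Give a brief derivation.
((14n)!)^2/(28n)! ~ ((2π·14n)^(1/2) / sqrt(2)) · 2^(−2·14n)  →  0

Write N = 14n. Stirling: N! ~ sqrt(2π N)(N/e)^N and (2N)! ~ sqrt(2π·2N)·(2N/e)^(2N).
  (N!)^2/(2N)! ~ (2π N)^(2/2) (N/e)^(2N) / [sqrt(2π·2N) (2N/e)^(2N)]
     = (2π N)^(2/2) / sqrt(2π·2N) · (N/(2N))^(2N)
     = (2π N)^((2−1)/2) / sqrt(2) · 2^(−2N).
Since 2^2 > 1, the factor 2^(−2N) decays exponentially, so the ratio → 0. Substituting N = 14n gives the stated form.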